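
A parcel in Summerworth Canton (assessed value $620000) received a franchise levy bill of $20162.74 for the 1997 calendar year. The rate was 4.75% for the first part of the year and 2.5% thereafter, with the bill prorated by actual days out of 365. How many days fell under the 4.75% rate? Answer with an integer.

122 days

Let d = days at the first rate; then 365 − d days at the second rate.
$620000 × [4.75%·d + 2.5%·(365−d)] / 365 = $20162.74
Solving gives d = 122, so the new rate took effect on May 3, 1997.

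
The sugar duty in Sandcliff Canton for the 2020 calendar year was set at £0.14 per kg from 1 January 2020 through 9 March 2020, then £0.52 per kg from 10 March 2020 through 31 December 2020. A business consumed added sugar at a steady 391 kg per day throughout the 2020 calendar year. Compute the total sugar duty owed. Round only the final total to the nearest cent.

1 January – 9 March 2020: 69 days × 391 kg/day = 26,979 kg at £0.14/kg → £3,777.06
10 March – 31 December 2020: 297 days × 391 kg/day = 116,127 kg at £0.52/kg → £60,386.04

£64,163.10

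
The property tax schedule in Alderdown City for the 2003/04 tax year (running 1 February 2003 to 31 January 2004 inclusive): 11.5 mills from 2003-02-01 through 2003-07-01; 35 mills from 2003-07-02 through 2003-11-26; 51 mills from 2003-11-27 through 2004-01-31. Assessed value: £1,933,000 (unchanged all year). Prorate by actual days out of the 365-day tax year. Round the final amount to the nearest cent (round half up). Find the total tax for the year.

£54,454.99

2003-02-01 to 2003-07-01: 151 days at 11.5 mills → £1,933,000 × 1.15% × 151/365 = £9,196.3137
2003-07-02 to 2003-11-26: 148 days at 35 mills → £1,933,000 × 3.5% × 148/365 = £27,432.7123
2003-11-27 to 2004-01-31: 66 days at 51 mills → £1,933,000 × 5.1% × 66/365 = £17,825.9671
Total = £54,454.9932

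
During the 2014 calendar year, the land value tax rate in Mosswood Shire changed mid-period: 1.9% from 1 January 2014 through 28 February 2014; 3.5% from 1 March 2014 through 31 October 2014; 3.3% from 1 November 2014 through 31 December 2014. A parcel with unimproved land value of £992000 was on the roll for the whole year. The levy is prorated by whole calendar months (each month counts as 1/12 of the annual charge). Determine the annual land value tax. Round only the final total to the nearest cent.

1 January – 28 February 2014: 2 months at 1.9% → £992000 × 1.9% × 2/12 = £3141.3333
1 March – 31 October 2014: 8 months at 3.5% → £992000 × 3.5% × 8/12 = £23146.6667
1 November – 31 December 2014: 2 months at 3.3% → £992000 × 3.3% × 2/12 = £5456.0000
Total = £31744.0000

£31744.00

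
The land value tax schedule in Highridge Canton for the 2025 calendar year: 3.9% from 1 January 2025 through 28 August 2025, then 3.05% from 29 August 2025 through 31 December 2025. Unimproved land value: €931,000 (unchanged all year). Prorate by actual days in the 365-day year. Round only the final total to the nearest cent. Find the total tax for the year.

€33,598.90

1 January – 28 August 2025: 240 days at 3.9% → €931,000 × 3.9% × 240/365 = €23,874.4110
29 August – 31 December 2025: 125 days at 3.05% → €931,000 × 3.05% × 125/365 = €9,724.4863
Total = €33,598.8973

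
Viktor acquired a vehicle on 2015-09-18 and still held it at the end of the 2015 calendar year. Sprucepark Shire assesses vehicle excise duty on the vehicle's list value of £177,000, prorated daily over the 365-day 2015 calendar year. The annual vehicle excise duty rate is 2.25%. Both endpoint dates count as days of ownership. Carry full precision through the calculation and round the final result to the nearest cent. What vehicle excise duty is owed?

Days held (2015-09-18 to 2015-12-31): 105 out of 365
Tax = £177,000 × 2.25% × 105/365 = £1,145.6507

£1,145.65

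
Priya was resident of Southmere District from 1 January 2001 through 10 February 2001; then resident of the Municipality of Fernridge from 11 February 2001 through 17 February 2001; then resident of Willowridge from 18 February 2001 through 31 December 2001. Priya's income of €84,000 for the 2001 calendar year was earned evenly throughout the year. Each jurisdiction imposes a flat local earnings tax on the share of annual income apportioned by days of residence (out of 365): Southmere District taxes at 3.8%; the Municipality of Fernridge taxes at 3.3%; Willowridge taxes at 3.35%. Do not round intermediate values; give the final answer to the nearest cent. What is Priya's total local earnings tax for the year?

€2,855.65

Southmere District, 1 January – 10 February 2001: 41 days → €84,000 × 3.8% × 41/365 = €358.5534
The Municipality of Fernridge, 11 February – 17 February 2001: 7 days → €84,000 × 3.3% × 7/365 = €53.1616
Willowridge, 18 February – 31 December 2001: 317 days → €84,000 × 3.35% × 317/365 = €2,443.9397
Total = €2,855.6548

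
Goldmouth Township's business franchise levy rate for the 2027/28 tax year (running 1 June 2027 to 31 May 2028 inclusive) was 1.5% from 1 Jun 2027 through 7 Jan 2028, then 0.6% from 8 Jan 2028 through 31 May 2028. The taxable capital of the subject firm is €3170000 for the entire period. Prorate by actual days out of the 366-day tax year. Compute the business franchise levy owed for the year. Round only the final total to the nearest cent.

€36247.13

1 Jun 2027 – 7 Jan 2028: 221 days at 1.5% → €3170000 × 1.5% × 221/366 = €28711.8852
8 Jan – 31 May 2028: 145 days at 0.6% → €3170000 × 0.6% × 145/366 = €7535.2459
Total = €36247.1311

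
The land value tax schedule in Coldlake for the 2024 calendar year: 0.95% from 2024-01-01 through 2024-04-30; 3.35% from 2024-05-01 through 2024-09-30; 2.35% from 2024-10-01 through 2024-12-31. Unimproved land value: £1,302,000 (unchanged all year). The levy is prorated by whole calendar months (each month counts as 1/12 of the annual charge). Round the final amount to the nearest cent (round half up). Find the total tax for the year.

2024-01-01 to 2024-04-30: 4 months at 0.95% → £1,302,000 × 0.95% × 4/12 = £4,123.0000
2024-05-01 to 2024-09-30: 5 months at 3.35% → £1,302,000 × 3.35% × 5/12 = £18,173.7500
2024-10-01 to 2024-12-31: 3 months at 2.35% → £1,302,000 × 2.35% × 3/12 = £7,649.2500
Total = £29,946.0000

£29,946.00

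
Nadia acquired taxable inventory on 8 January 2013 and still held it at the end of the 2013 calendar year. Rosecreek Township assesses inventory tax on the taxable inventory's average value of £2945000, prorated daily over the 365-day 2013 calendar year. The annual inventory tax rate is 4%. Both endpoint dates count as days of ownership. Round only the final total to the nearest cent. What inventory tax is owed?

Days held (8 January – 31 December 2013): 358 out of 365
Tax = £2945000 × 4% × 358/365 = £115540.8219

£115540.82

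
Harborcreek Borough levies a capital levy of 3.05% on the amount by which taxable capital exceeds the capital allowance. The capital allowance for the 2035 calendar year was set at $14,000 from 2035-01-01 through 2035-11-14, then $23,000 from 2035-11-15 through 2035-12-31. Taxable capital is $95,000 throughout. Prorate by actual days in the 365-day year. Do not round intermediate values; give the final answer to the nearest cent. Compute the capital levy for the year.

2035-01-01 to 2035-11-14: 318 days, exemption $14,000 → ($95,000 − $14,000) × 3.05% × 318/365 = $2,152.3808
2035-11-15 to 2035-12-31: 47 days, exemption $23,000 → ($95,000 − $23,000) × 3.05% × 47/365 = $282.7726
Total = $2,435.1534

$2,435.15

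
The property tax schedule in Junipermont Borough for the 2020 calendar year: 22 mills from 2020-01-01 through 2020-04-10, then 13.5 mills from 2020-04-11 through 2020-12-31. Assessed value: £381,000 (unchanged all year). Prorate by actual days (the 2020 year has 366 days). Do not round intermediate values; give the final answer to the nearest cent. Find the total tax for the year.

£6,037.18

2020-01-01 to 2020-04-10: 101 days at 22 mills → £381,000 × 2.2% × 101/366 = £2,313.0656
2020-04-11 to 2020-12-31: 265 days at 13.5 mills → £381,000 × 1.35% × 265/366 = £3,724.1189
Total = £6,037.1844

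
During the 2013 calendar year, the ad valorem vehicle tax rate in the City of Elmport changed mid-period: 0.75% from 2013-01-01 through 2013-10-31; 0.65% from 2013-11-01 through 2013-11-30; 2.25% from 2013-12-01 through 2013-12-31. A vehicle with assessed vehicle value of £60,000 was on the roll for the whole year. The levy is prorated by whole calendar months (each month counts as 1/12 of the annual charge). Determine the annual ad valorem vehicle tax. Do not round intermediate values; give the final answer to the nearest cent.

£520.00

2013-01-01 to 2013-10-31: 10 months at 0.75% → £60,000 × 0.75% × 10/12 = £375.0000
2013-11-01 to 2013-11-30: 1 month at 0.65% → £60,000 × 0.65% × 1/12 = £32.5000
2013-12-01 to 2013-12-31: 1 month at 2.25% → £60,000 × 2.25% × 1/12 = £112.5000
Total = £520.0000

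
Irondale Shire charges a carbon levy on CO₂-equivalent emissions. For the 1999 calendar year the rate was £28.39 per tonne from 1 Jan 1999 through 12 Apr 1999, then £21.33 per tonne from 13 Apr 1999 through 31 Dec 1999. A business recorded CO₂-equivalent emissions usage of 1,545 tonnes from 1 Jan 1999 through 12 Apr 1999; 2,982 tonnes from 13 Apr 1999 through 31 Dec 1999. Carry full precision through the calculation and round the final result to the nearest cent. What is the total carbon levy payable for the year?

1 Jan – 12 Apr 1999: 1,545 tonnes at £28.39/tonne → £43862.55
13 Apr – 31 Dec 1999: 2,982 tonnes at £21.33/tonne → £63606.06

£107468.61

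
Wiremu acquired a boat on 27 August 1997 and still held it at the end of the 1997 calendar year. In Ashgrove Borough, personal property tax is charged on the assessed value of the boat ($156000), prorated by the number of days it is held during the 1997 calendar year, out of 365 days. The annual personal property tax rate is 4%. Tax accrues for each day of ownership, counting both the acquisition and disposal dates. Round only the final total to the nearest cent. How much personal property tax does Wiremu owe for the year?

$2171.18

Days held (27 August – 31 December 1997): 127 out of 365
Tax = $156000 × 4% × 127/365 = $2171.1781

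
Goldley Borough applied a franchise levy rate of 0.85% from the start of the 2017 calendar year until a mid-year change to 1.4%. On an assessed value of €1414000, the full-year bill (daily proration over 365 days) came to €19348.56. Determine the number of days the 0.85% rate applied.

21 days

Let d = days at the first rate; then 365 − d days at the second rate.
€1414000 × [0.85%·d + 1.4%·(365−d)] / 365 = €19348.56
Solving gives d = 21, so the new rate took effect on January 22, 2017.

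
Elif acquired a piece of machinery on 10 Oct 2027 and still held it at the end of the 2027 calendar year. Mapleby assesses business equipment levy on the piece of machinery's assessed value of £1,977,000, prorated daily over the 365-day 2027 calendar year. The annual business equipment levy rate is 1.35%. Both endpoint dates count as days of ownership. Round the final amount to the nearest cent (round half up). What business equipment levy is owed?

Days held (10 Oct – 31 Dec 2027): 83 out of 365
Tax = £1,977,000 × 1.35% × 83/365 = £6,069.1192

£6,069.12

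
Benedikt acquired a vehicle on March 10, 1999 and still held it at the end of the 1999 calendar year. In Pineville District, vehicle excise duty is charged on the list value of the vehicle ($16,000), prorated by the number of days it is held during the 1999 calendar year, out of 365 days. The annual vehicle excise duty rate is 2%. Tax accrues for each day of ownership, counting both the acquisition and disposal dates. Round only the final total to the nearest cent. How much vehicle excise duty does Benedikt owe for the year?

$260.38

Days held (March 10 – December 31, 1999): 297 out of 365
Tax = $16,000 × 2% × 297/365 = $260.3836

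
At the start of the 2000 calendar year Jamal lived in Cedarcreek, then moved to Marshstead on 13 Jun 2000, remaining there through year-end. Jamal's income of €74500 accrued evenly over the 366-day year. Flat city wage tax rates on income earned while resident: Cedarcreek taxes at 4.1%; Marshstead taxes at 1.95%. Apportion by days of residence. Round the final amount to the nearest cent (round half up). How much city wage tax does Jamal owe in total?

Cedarcreek, 1 Jan – 12 Jun 2000: 164 days → €74500 × 4.1% × 164/366 = €1368.6831
Marshstead, 13 Jun – 31 Dec 2000: 202 days → €74500 × 1.95% × 202/366 = €801.7910
Total = €2170.4740

€2170.47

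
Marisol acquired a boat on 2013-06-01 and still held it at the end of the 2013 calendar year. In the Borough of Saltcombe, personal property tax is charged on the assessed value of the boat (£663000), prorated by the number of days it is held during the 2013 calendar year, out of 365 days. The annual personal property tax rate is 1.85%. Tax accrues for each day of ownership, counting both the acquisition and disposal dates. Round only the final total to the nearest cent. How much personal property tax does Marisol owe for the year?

£7191.28

Days held (2013-06-01 to 2013-12-31): 214 out of 365
Tax = £663000 × 1.85% × 214/365 = £7191.2795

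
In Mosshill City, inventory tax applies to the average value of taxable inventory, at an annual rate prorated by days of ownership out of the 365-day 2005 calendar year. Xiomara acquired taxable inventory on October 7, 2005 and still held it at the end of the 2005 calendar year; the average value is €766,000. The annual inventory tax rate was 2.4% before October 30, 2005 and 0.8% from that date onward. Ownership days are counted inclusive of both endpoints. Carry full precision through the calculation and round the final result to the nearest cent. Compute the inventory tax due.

€2,216.15

October 7 – October 29, 2005: 23 days at 2.4% → €766,000 × 2.4% × 23/365 = €1,158.4438
October 30 – December 31, 2005: 63 days at 0.8% → €766,000 × 0.8% × 63/365 = €1,057.7096
Total = €2,216.1534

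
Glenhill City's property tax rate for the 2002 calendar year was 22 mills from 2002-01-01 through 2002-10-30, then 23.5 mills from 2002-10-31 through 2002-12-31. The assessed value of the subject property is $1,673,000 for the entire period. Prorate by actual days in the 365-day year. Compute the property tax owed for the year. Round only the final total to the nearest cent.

2002-01-01 to 2002-10-30: 303 days at 22 mills → $1,673,000 × 2.2% × 303/365 = $30,554.0219
2002-10-31 to 2002-12-31: 62 days at 23.5 mills → $1,673,000 × 2.35% × 62/365 = $6,678.2493
Total = $37,232.2712

$37,232.27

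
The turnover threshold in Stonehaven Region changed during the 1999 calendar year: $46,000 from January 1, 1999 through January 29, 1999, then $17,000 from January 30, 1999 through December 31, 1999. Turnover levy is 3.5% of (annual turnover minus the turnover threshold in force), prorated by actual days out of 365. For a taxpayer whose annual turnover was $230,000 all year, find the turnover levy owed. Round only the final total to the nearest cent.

January 1 – January 29, 1999: 29 days, exemption $46,000 → ($230,000 − $46,000) × 3.5% × 29/365 = $511.6712
January 30 – December 31, 1999: 336 days, exemption $17,000 → ($230,000 − $17,000) × 3.5% × 336/365 = $6,862.6849
Total = $7,374.3562

$7,374.36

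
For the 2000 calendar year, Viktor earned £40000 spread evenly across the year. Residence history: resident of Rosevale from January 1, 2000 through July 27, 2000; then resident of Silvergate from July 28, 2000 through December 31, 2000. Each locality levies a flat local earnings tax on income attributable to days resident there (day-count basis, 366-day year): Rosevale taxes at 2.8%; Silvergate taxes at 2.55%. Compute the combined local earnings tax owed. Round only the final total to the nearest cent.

Rosevale, January 1 – July 27, 2000: 209 days → £40000 × 2.8% × 209/366 = £639.5628
Silvergate, July 28 – December 31, 2000: 157 days → £40000 × 2.55% × 157/366 = £437.5410
Total = £1077.1038

£1077.10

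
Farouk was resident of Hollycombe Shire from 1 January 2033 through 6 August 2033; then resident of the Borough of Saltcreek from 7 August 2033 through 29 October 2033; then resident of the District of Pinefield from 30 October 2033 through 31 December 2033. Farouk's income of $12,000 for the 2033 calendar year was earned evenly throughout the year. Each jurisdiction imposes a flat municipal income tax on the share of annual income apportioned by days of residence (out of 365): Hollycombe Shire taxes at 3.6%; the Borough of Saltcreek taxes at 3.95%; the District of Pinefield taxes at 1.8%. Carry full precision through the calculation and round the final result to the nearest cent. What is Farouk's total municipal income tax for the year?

$404.38

Hollycombe Shire, 1 January – 6 August 2033: 218 days → $12,000 × 3.6% × 218/365 = $258.0164
The Borough of Saltcreek, 7 August – 29 October 2033: 84 days → $12,000 × 3.95% × 84/365 = $109.0849
The District of Pinefield, 30 October – 31 December 2033: 63 days → $12,000 × 1.8% × 63/365 = $37.2822
Total = $404.3836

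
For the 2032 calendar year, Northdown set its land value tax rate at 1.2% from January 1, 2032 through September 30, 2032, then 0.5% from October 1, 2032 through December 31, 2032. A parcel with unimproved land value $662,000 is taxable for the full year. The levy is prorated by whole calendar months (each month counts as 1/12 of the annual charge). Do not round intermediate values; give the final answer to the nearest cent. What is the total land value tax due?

$6,785.50

January 1 – September 30, 2032: 9 months at 1.2% → $662,000 × 1.2% × 9/12 = $5,958.0000
October 1 – December 31, 2032: 3 months at 0.5% → $662,000 × 0.5% × 3/12 = $827.5000
Total = $6,785.5000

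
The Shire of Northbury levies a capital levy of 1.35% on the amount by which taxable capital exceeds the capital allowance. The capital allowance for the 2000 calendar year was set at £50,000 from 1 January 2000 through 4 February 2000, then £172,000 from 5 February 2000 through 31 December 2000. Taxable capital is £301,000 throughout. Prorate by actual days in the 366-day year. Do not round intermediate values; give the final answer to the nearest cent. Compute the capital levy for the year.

£1,899.00

1 January – 4 February 2000: 35 days, exemption £50,000 → (£301,000 − £50,000) × 1.35% × 35/366 = £324.0369
5 February – 31 December 2000: 331 days, exemption £172,000 → (£301,000 − £172,000) × 1.35% × 331/366 = £1,574.9631
Total = £1,899.0000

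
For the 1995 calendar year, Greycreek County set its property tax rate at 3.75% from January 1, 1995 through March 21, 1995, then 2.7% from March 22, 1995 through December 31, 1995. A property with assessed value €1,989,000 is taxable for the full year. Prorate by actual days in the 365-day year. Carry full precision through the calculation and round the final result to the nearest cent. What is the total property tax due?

January 1 – March 21, 1995: 80 days at 3.75% → €1,989,000 × 3.75% × 80/365 = €16,347.9452
March 22 – December 31, 1995: 285 days at 2.7% → €1,989,000 × 2.7% × 285/365 = €41,932.4795
Total = €58,280.4247

€58,280.42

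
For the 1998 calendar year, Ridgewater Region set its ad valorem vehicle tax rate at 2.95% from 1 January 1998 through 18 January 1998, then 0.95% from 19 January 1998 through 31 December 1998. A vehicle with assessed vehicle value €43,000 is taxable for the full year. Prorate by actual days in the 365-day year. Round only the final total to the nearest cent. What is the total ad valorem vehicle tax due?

1 January – 18 January 1998: 18 days at 2.95% → €43,000 × 2.95% × 18/365 = €62.5562
19 January – 31 December 1998: 347 days at 0.95% → €43,000 × 0.95% × 347/365 = €388.3548
Total = €450.9110

€450.91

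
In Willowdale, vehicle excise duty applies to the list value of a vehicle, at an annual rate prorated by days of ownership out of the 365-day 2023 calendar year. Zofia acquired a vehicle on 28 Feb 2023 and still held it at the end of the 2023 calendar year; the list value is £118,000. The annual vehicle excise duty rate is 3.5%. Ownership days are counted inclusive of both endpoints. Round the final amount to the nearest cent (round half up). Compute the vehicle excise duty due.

Days held (28 Feb – 31 Dec 2023): 307 out of 365
Tax = £118,000 × 3.5% × 307/365 = £3,473.7260

£3,473.73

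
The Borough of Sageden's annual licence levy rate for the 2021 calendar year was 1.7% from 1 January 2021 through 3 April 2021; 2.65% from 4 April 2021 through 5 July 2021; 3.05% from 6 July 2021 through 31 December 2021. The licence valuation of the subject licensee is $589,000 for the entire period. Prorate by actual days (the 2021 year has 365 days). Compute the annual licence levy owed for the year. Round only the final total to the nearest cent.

1 January – 3 April 2021: 93 days at 1.7% → $589,000 × 1.7% × 93/365 = $2,551.2575
4 April – 5 July 2021: 93 days at 2.65% → $589,000 × 2.65% × 93/365 = $3,976.9603
6 July – 31 December 2021: 179 days at 3.05% → $589,000 × 3.05% × 179/365 = $8,809.9877
Total = $15,338.2055

$15,338.21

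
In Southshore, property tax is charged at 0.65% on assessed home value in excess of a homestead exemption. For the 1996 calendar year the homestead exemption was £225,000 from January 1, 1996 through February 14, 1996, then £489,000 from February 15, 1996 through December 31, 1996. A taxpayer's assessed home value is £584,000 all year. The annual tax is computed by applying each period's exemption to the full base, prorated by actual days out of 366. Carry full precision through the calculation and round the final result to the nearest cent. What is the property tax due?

£828.48

January 1 – February 14, 1996: 45 days, exemption £225,000 → (£584,000 − £225,000) × 0.65% × 45/366 = £286.9057
February 15 – December 31, 1996: 321 days, exemption £489,000 → (£584,000 − £489,000) × 0.65% × 321/366 = £541.5779
Total = £828.4836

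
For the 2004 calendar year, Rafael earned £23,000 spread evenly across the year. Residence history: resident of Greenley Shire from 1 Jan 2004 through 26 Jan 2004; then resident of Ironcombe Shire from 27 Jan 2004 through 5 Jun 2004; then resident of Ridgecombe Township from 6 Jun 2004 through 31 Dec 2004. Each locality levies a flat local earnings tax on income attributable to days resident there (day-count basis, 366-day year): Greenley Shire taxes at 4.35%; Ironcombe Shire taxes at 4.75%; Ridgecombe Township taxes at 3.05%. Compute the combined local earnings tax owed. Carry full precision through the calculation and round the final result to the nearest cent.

Greenley Shire, 1 Jan – 26 Jan 2004: 26 days → £23,000 × 4.35% × 26/366 = £71.0738
Ironcombe Shire, 27 Jan – 5 Jun 2004: 131 days → £23,000 × 4.75% × 131/366 = £391.0314
Ridgecombe Township, 6 Jun – 31 Dec 2004: 209 days → £23,000 × 3.05% × 209/366 = £400.5833
Total = £862.6885

£862.69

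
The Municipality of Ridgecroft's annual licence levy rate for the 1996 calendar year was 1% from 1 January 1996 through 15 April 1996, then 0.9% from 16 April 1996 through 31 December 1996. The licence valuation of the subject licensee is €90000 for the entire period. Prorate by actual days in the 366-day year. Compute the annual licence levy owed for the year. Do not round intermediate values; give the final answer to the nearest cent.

1 January – 15 April 1996: 106 days at 1% → €90000 × 1% × 106/366 = €260.6557
16 April – 31 December 1996: 260 days at 0.9% → €90000 × 0.9% × 260/366 = €575.4098
Total = €836.0656

€836.07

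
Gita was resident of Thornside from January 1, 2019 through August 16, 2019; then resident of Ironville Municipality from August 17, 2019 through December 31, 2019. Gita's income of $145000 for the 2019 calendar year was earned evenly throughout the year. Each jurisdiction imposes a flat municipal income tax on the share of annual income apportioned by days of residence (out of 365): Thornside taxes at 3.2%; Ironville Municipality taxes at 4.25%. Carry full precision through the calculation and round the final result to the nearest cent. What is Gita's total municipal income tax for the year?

Thornside, January 1 – August 16, 2019: 228 days → $145000 × 3.2% × 228/365 = $2898.4110
Ironville Municipality, August 17 – December 31, 2019: 137 days → $145000 × 4.25% × 137/365 = $2313.0479
Total = $5211.4589

$5211.46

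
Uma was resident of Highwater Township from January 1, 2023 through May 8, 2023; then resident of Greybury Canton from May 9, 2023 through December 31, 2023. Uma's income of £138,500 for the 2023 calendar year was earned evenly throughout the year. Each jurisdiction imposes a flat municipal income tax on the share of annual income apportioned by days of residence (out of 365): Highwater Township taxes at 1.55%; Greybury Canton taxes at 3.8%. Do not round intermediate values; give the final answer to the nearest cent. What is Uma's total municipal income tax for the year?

Highwater Township, January 1 – May 8, 2023: 128 days → £138,500 × 1.55% × 128/365 = £752.8329
Greybury Canton, May 9 – December 31, 2023: 237 days → £138,500 × 3.8% × 237/365 = £3,417.3452
Total = £4,170.1781

£4,170.18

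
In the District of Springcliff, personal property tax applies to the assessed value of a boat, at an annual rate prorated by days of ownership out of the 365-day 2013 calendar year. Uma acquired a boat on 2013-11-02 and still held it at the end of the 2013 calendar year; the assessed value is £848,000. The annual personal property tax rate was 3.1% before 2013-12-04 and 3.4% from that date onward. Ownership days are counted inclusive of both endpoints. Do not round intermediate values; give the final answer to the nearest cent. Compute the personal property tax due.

£4,516.47

2013-11-02 to 2013-12-03: 32 days at 3.1% → £848,000 × 3.1% × 32/365 = £2,304.7014
2013-12-04 to 2013-12-31: 28 days at 3.4% → £848,000 × 3.4% × 28/365 = £2,211.7699
Total = £4,516.4712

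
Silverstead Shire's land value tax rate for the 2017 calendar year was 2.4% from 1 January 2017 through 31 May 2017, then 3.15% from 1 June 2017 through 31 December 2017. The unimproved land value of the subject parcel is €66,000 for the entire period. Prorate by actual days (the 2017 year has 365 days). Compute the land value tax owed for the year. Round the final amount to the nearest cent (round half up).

€1,874.22

1 January – 31 May 2017: 151 days at 2.4% → €66,000 × 2.4% × 151/365 = €655.2986
1 June – 31 December 2017: 214 days at 3.15% → €66,000 × 3.15% × 214/365 = €1,218.9205
Total = €1,874.2192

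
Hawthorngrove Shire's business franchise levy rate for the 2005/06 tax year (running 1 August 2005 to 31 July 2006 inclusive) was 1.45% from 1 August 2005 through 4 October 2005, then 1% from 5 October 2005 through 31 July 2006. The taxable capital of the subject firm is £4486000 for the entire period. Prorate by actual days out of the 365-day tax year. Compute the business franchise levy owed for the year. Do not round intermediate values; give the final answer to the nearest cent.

£48454.95

1 August – 4 October 2005: 65 days at 1.45% → £4486000 × 1.45% × 65/365 = £11583.7123
5 October 2005 – 31 July 2006: 300 days at 1% → £4486000 × 1% × 300/365 = £36871.2329
Total = £48454.9452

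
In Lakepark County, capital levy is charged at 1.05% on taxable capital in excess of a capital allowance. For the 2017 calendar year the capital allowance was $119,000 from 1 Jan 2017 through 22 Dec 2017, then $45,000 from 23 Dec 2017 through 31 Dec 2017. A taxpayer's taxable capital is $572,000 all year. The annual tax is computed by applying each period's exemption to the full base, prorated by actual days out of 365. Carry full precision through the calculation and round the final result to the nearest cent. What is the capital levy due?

1 Jan – 22 Dec 2017: 356 days, exemption $119,000 → ($572,000 − $119,000) × 1.05% × 356/365 = $4,639.2164
23 Dec – 31 Dec 2017: 9 days, exemption $45,000 → ($572,000 − $45,000) × 1.05% × 9/365 = $136.4425
Total = $4,775.6589

$4,775.66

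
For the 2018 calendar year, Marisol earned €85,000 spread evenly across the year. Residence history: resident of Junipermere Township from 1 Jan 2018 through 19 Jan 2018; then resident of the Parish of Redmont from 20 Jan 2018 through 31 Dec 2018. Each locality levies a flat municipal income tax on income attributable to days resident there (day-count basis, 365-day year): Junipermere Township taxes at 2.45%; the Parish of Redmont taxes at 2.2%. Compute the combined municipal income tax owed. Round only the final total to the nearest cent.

Junipermere Township, 1 Jan – 19 Jan 2018: 19 days → €85,000 × 2.45% × 19/365 = €108.4041
The Parish of Redmont, 20 Jan – 31 Dec 2018: 346 days → €85,000 × 2.2% × 346/365 = €1,772.6575
Total = €1,881.0616

€1,881.06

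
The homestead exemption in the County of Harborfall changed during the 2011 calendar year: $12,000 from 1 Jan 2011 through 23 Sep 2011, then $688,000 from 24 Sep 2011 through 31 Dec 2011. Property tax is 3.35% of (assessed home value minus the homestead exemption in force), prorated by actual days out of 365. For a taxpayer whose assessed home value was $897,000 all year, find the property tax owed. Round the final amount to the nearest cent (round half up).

$23,505.16

1 Jan – 23 Sep 2011: 266 days, exemption $12,000 → ($897,000 − $12,000) × 3.35% × 266/365 = $21,606.1233
24 Sep – 31 Dec 2011: 99 days, exemption $688,000 → ($897,000 − $688,000) × 3.35% × 99/365 = $1,899.0370
Total = $23,505.1603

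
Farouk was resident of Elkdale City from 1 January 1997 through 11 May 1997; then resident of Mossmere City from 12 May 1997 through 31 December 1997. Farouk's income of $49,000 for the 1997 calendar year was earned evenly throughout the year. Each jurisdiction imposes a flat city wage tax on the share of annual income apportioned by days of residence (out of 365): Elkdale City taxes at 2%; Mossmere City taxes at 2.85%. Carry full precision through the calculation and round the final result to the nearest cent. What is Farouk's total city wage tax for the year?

Elkdale City, 1 January – 11 May 1997: 131 days → $49,000 × 2% × 131/365 = $351.7260
Mossmere City, 12 May – 31 December 1997: 234 days → $49,000 × 2.85% × 234/365 = $895.2904
Total = $1,247.0164

$1,247.02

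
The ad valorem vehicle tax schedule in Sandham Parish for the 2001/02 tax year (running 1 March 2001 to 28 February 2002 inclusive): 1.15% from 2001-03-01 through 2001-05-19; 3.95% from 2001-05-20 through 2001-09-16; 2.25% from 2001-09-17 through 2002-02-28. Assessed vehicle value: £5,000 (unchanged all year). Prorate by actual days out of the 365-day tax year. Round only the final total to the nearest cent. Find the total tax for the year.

2001-03-01 to 2001-05-19: 80 days at 1.15% → £5,000 × 1.15% × 80/365 = £12.6027
2001-05-20 to 2001-09-16: 120 days at 3.95% → £5,000 × 3.95% × 120/365 = £64.9315
2001-09-17 to 2002-02-28: 165 days at 2.25% → £5,000 × 2.25% × 165/365 = £50.8562
Total = £128.3904

£128.39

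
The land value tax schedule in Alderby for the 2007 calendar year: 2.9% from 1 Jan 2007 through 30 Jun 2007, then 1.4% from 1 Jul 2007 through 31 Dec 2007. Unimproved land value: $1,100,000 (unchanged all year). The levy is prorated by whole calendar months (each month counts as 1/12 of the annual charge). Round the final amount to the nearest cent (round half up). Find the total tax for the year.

$23,650.00

1 Jan – 30 Jun 2007: 6 months at 2.9% → $1,100,000 × 2.9% × 6/12 = $15,950.0000
1 Jul – 31 Dec 2007: 6 months at 1.4% → $1,100,000 × 1.4% × 6/12 = $7,700.0000
Total = $23,650.0000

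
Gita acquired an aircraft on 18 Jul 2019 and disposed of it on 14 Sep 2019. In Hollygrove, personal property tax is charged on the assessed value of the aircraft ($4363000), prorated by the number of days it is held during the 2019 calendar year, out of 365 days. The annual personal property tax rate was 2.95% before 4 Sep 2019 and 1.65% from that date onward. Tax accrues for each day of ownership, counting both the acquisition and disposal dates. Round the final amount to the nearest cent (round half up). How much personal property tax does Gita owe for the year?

$19095.60

18 Jul – 3 Sep 2019: 48 days at 2.95% → $4363000 × 2.95% × 48/365 = $16926.0493
4 Sep – 14 Sep 2019: 11 days at 1.65% → $4363000 × 1.65% × 11/365 = $2169.5466
Total = $19095.5959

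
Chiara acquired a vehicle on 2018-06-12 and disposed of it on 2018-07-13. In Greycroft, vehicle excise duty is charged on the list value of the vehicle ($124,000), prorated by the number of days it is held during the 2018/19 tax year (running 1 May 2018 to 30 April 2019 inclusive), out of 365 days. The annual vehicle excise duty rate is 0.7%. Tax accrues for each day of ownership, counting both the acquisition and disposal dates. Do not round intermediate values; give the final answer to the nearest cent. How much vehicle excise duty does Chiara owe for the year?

Days held (2018-06-12 to 2018-07-13): 32 out of 365
Tax = $124,000 × 0.7% × 32/365 = $76.0986

$76.10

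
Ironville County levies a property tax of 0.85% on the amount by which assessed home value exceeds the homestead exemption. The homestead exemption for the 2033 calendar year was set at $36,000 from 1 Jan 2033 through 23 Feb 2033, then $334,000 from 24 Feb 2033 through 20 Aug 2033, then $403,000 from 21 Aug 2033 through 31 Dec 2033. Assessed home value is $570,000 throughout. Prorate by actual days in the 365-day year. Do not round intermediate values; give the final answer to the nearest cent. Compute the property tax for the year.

$2,167.03

1 Jan – 23 Feb 2033: 54 days, exemption $36,000 → ($570,000 − $36,000) × 0.85% × 54/365 = $671.5233
24 Feb – 20 Aug 2033: 178 days, exemption $334,000 → ($570,000 − $334,000) × 0.85% × 178/365 = $978.2685
21 Aug – 31 Dec 2033: 133 days, exemption $403,000 → ($570,000 − $403,000) × 0.85% × 133/365 = $517.2425
Total = $2,167.0342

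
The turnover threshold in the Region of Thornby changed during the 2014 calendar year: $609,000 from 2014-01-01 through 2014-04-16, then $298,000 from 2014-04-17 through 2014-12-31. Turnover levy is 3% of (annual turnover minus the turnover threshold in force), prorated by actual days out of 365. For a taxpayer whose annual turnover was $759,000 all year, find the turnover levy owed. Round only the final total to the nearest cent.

2014-01-01 to 2014-04-16: 106 days, exemption $609,000 → ($759,000 − $609,000) × 3% × 106/365 = $1,306.8493
2014-04-17 to 2014-12-31: 259 days, exemption $298,000 → ($759,000 − $298,000) × 3% × 259/365 = $9,813.6164
Total = $11,120.4658

$11,120.47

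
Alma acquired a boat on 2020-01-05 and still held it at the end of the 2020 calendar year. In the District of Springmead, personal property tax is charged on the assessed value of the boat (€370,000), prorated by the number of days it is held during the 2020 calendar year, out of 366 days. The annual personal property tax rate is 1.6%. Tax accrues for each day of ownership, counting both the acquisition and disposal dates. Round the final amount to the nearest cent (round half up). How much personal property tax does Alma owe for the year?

€5,855.30

Days held (2020-01-05 to 2020-12-31): 362 out of 366
Tax = €370,000 × 1.6% × 362/366 = €5,855.3005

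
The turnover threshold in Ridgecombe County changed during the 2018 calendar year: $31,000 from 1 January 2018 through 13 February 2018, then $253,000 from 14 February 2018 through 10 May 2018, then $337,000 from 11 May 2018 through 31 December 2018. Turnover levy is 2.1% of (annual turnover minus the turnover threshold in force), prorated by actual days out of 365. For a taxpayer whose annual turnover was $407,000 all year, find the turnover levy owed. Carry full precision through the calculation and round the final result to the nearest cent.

1 January – 13 February 2018: 44 days, exemption $31,000 → ($407,000 − $31,000) × 2.1% × 44/365 = $951.8466
14 February – 10 May 2018: 86 days, exemption $253,000 → ($407,000 − $253,000) × 2.1% × 86/365 = $761.9836
11 May – 31 December 2018: 235 days, exemption $337,000 → ($407,000 − $337,000) × 2.1% × 235/365 = $946.4384
Total = $2,660.2685

$2,660.27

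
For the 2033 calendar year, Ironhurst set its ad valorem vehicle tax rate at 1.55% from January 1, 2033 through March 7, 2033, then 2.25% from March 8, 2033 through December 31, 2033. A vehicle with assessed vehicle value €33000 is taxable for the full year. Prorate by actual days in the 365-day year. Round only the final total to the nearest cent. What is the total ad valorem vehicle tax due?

January 1 – March 7, 2033: 66 days at 1.55% → €33000 × 1.55% × 66/365 = €92.4904
March 8 – December 31, 2033: 299 days at 2.25% → €33000 × 2.25% × 299/365 = €608.2397
Total = €700.7301

€700.73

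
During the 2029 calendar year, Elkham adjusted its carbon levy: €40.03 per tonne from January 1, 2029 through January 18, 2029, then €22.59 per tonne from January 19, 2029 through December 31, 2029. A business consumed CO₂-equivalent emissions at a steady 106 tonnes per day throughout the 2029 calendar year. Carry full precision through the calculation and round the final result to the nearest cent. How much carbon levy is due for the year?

January 1 – January 18, 2029: 18 days × 106 tonnes/day = 1,908 tonnes at €40.03/tonne → €76,377.24
January 19 – December 31, 2029: 347 days × 106 tonnes/day = 36,782 tonnes at €22.59/tonne → €830,905.38

€907,282.62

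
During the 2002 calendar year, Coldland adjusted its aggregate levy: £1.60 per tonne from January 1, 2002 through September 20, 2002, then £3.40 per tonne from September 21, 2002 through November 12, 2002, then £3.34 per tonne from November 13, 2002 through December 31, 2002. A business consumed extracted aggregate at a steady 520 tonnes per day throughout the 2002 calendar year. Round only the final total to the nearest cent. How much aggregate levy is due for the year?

January 1 – September 20, 2002: 263 days × 520 tonnes/day = 136,760 tonnes at £1.60/tonne → £218816.00
September 21 – November 12, 2002: 53 days × 520 tonnes/day = 27,560 tonnes at £3.40/tonne → £93704.00
November 13 – December 31, 2002: 49 days × 520 tonnes/day = 25,480 tonnes at £3.34/tonne → £85103.20

£397623.20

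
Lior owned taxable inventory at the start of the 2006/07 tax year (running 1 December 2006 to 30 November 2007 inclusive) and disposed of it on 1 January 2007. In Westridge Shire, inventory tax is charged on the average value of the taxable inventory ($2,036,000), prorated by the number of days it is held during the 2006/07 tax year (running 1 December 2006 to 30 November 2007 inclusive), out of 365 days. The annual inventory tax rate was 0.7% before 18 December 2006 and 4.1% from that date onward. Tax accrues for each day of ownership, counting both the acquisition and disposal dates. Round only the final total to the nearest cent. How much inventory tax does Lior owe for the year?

1 December – 17 December 2006: 17 days at 0.7% → $2,036,000 × 0.7% × 17/365 = $663.7918
18 December 2006 – 1 January 2007: 15 days at 4.1% → $2,036,000 × 4.1% × 15/365 = $3,430.5205
Total = $4,094.3123

$4,094.31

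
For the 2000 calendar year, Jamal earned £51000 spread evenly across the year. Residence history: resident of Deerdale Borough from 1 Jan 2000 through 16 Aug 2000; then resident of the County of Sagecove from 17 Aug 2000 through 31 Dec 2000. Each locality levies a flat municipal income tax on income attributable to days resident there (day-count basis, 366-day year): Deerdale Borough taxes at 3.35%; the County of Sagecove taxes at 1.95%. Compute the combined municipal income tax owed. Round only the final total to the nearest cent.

£1441.24

Deerdale Borough, 1 Jan – 16 Aug 2000: 229 days → £51000 × 3.35% × 229/366 = £1068.9795
The County of Sagecove, 17 Aug – 31 Dec 2000: 137 days → £51000 × 1.95% × 137/366 = £372.2582
Total = £1441.2377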